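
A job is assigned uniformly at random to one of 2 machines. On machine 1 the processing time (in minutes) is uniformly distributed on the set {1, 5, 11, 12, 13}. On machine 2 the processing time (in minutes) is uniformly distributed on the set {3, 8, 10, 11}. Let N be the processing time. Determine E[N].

E[N | machine 1] = (1+5+11+12+13)/5 = 42/5.
E[N | machine 2] = (3+8+10+11)/4 = 8.
E[N] = (1/2)·(42/5) + (1/2)·(8) = 41/5.

41/5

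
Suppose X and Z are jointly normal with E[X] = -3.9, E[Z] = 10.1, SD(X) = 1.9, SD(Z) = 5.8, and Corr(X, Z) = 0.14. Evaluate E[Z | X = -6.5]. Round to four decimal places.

8.9888

For a bivariate normal, E[Z | X=x] = μ_Z + ρ·(σ_Z/σ_X)·(x − μ_X).
E[Z | X=-6.5] = 10.1 + (0.14)·(5.8/1.9)·(-6.5 − (-3.9)) = 10.1 + (0.42737)·(-2.6) = 8.9888.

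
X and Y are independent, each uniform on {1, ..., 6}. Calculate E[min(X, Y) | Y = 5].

P(Y = 5) = 1/6.
Summing min(X,Y)·P(x,y) over outcomes with Y = 5 gives 5/9.
E[min(X, Y) | Y = 5] = (5/9) / (1/6) = 10/3.

10/3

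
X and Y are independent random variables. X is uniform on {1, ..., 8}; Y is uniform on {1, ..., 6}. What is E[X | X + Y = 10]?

6

Outcomes with X + Y = 10: (4,6), (5,5), (6,4), (7,3), (8,2), each with probability 1/48.
E[X | X + Y = 10] = (4 + 5 + 6 + 7 + 8) / 5 = 6.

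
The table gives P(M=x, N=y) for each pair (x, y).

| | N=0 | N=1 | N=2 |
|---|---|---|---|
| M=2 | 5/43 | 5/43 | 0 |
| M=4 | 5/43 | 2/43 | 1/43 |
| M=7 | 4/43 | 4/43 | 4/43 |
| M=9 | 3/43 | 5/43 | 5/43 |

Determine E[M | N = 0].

5

P(N = 0) = 17/43.
Σ M·P over the event = 2·(5/43) + 4·(5/43) + 7·(4/43) + 9·(3/43) = 85/43.
E[M | N = 0] = (85/43) / (17/43) = 5.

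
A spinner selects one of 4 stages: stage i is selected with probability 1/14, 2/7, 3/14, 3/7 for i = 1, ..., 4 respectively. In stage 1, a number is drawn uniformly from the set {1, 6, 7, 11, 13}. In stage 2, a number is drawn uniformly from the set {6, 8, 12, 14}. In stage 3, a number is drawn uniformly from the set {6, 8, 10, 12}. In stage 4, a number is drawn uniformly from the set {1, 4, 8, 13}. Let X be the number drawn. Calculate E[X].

284/35

E[X | stage 1] = (1+6+7+11+13)/5 = 38/5.
E[X | stage 2] = (6+8+12+14)/4 = 10.
E[X | stage 3] = (6+8+10+12)/4 = 9.
E[X | stage 4] = (1+4+8+13)/4 = 13/2.
E[X] = (1/14)·(38/5) + (2/7)·(10) + (3/14)·(9) + (3/7)·(13/2) = 284/35.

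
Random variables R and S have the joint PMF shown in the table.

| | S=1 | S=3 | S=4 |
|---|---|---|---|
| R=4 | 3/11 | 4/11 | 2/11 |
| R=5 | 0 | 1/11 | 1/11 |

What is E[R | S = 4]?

13/3

P(S = 4) = 3/11.
Σ R·P over the event = 4·(2/11) + 5·(1/11) = 13/11.
E[R | S = 4] = (13/11) / (3/11) = 13/3.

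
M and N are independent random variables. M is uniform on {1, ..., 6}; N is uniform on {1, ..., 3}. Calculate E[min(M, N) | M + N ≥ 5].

P(M + N ≥ 5) = 2/3.
Summing min(M,N)·P(x,y) over outcomes with M + N ≥ 5 gives 25/18.
E[min(M, N) | M + N ≥ 5] = (25/18) / (2/3) = 25/12.

25/12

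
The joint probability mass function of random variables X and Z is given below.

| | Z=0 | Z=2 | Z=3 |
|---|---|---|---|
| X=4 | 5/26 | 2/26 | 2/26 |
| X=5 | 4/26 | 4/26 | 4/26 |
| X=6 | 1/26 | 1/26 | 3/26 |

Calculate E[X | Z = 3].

46/9

P(Z = 3) = 9/26.
Σ X·P over the event = 4·(2/26) + 5·(4/26) + 6·(3/26) = 23/13.
E[X | Z = 3] = (23/13) / (9/26) = 46/9.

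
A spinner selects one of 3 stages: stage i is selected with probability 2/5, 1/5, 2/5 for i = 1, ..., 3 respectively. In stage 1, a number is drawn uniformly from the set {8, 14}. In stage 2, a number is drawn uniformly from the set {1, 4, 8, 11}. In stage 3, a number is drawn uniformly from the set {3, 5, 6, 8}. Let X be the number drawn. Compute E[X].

E[X | stage 1] = (8+14)/2 = 11.
E[X | stage 2] = (1+4+8+11)/4 = 6.
E[X | stage 3] = (3+5+6+8)/4 = 11/2.
By the law of total expectation,
E[X] = (2/5)·(11) + (1/5)·(6) + (2/5)·(11/2) = 39/5.

39/5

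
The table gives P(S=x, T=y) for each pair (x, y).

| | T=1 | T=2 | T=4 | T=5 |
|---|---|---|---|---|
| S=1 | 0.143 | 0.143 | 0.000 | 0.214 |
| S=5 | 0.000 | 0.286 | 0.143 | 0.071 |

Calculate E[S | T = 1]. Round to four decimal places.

P(T = 1) = 0.143.
Σ S·P over the event = 1·(0.143) = 0.143.
E[S | T = 1] = (0.143) / (0.143) = 1.0000.

1.0000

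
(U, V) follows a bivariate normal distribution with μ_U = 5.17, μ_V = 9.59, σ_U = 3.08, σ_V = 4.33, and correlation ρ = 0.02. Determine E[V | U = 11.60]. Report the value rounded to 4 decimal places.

9.7708

The regression of V on U has slope ρ·σ_V/σ_U and passes through (μ_U, μ_V).
E[V | U=11.60] = 9.59 + (0.02)·(4.33/3.08)·(11.60 − (5.17)) = 9.59 + (0.028117)·(6.43) = 9.7708.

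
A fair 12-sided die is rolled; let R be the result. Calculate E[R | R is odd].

Given R is odd, R is equally likely to be any of {1, 3, 5, 7, 9, 11}.
E[R | R is odd] = (1 + 3 + 5 + 7 + 9 + 11) / 6 = 6.

6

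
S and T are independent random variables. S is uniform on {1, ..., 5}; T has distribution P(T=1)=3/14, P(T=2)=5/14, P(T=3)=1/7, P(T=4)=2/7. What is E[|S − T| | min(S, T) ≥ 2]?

27/22

P(min(S, T) ≥ 2) = 22/35.
Summing |S−T|·P(x,y) over outcomes with min(S, T) ≥ 2 gives 27/35.
E[|S − T| | min(S, T) ≥ 2] = (27/35) / (22/35) = 27/22.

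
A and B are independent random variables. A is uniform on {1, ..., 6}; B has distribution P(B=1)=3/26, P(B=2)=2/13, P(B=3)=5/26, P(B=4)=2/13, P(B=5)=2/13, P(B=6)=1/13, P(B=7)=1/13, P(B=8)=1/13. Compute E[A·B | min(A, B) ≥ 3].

P(min(A, B) ≥ 3) = 19/39.
Summing AB·P(x,y) over outcomes with min(A, B) ≥ 3 gives 279/26.
E[A·B | min(A, B) ≥ 3] = (279/26) / (19/39) = 837/38.

837/38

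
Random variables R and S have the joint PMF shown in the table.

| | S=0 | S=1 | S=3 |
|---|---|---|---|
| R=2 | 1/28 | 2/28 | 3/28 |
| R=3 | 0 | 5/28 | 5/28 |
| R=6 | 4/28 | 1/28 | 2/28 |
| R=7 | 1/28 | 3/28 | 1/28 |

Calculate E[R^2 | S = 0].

P(S = 0) = 3/14.
Σ R^2·P over the event = 4·(1/28) + 36·(4/28) + 49·(1/28) = 197/28.
E[R^2 | S = 0] = (197/28) / (3/14) = 197/6.

197/6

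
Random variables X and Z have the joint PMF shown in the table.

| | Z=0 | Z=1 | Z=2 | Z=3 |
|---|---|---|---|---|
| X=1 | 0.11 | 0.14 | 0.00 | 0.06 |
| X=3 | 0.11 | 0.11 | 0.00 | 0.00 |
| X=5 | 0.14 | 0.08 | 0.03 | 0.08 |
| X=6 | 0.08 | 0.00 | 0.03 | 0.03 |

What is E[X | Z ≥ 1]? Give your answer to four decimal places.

P(Z ≥ 1) = 0.56.
Σ X·P over the event = 1·(0.14) + 1·(0.06) + 3·(0.11) + 5·(0.08) + 5·(0.03) + 5·(0.08) + 6·(0.03) + 6·(0.03) = 1.84.
E[X | Z ≥ 1] = (1.84) / (0.56) = 3.2857.

3.2857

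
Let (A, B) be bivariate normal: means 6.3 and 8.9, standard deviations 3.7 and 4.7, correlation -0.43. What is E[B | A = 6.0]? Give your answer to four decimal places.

The regression of B on A has slope ρ·σ_B/σ_A and passes through (μ_A, μ_B).
E[B | A=6.0] = 8.9 + (-0.43)·(4.7/3.7)·(6.0 − (6.3)) = 8.9 + (-0.54622)·(-0.3) = 9.0639.

9.0639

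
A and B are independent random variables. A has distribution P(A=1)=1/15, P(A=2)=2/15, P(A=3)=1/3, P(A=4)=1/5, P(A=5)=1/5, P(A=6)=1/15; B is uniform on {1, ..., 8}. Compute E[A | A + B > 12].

27/5

P(A + B > 12) = 1/24.
Summing A·P(x,y) over outcomes with A + B > 12 gives 9/40.
E[A | A + B > 12] = (9/40) / (1/24) = 27/5.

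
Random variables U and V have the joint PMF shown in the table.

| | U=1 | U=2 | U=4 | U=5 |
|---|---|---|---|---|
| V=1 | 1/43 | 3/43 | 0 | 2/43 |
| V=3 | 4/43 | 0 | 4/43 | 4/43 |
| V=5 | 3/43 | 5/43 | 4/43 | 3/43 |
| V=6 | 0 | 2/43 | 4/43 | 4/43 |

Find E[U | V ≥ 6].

P(V ≥ 6) = 10/43.
Σ U·P over the event = 2·(2/43) + 4·(4/43) + 5·(4/43) = 40/43.
E[U | V ≥ 6] = (40/43) / (10/43) = 4.

4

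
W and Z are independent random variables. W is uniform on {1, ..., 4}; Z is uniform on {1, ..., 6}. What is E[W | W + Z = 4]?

P(W + Z = 4) = 1/8.
Summing W·P(x,y) over outcomes with W + Z = 4 gives 1/4.
E[W | W + Z = 4] = (1/4) / (1/8) = 2.

2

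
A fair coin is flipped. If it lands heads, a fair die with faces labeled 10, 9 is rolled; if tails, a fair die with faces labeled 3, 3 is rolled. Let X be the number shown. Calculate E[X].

E[X | heads] = (10+9)/2 = 19/2.
E[X | tails] = (3+3)/2 = 3.
By the law of total expectation,
E[X] = (1/2)·(19/2) + (1/2)·(3) = 25/4.

25/4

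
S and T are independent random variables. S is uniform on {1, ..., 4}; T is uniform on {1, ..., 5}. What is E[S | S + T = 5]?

5/2

Outcomes with S + T = 5: (1,4), (2,3), (3,2), (4,1), each with probability 1/20.
E[S | S + T = 5] = (1 + 2 + 3 + 4) / 4 = 5/2.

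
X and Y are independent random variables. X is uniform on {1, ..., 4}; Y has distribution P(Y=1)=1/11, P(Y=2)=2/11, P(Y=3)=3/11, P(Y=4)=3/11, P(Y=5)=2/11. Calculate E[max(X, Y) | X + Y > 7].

P(X + Y > 7) = 7/44.
Summing max(X,Y)·P(x,y) over outcomes with X + Y > 7 gives 8/11.
E[max(X, Y) | X + Y > 7] = (8/11) / (7/44) = 32/7.

32/7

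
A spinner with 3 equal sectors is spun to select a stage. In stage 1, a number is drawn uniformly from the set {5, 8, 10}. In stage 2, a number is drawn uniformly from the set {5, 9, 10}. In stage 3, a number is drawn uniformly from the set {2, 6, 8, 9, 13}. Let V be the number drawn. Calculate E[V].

E[V | stage 1] = (5+8+10)/3 = 23/3.
E[V | stage 2] = (5+9+10)/3 = 8.
E[V | stage 3] = (2+6+8+9+13)/5 = 38/5.
E[V] = (1/3)·(23/3) + (1/3)·(8) + (1/3)·(38/5) = 349/45.

349/45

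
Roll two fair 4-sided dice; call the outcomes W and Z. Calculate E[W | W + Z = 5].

Outcomes with W + Z = 5: (1,4), (2,3), (3,2), (4,1), each with probability 1/16.
E[W | W + Z = 5] = (1 + 2 + 3 + 4) / 4 = 5/2.

5/2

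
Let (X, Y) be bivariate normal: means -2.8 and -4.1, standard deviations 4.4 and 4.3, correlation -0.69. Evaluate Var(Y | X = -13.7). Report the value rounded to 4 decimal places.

9.6869

For a bivariate normal, Var(Y | X=x) = σ_Y²(1 − ρ²).
Var(Y | X=-13.7) = (4.3)²·(1 − (-0.69)²) = 18.49·0.5239 = 9.6869.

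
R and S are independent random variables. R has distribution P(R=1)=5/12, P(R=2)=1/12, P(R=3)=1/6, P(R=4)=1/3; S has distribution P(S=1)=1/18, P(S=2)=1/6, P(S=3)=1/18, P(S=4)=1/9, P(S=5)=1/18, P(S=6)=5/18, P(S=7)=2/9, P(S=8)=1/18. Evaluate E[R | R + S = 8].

P(R + S = 8) = 35/216.
Summing R·P(x,y) over outcomes with R + S = 8 gives 17/54.
E[R | R + S = 8] = (17/54) / (35/216) = 68/35.

68/35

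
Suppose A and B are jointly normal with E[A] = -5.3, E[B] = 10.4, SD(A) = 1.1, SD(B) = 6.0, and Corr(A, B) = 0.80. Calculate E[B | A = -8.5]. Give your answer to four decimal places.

-3.5636

For a bivariate normal, E[B | A=x] = μ_B + ρ·(σ_B/σ_A)·(x − μ_A).
E[B | A=-8.5] = 10.4 + (0.80)·(6.0/1.1)·(-8.5 − (-5.3)) = 10.4 + (4.36364)·(-3.2) = -3.5636.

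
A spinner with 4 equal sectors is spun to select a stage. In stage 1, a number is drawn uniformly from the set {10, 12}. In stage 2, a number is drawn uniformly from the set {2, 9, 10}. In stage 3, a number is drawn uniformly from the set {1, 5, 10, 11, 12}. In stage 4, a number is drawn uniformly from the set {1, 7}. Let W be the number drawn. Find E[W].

E[W | stage 1] = (10+12)/2 = 11.
E[W | stage 2] = (2+9+10)/3 = 7.
E[W | stage 3] = (1+5+10+11+12)/5 = 39/5.
E[W | stage 4] = (1+7)/2 = 4.
E[W] = (1/4)·(11) + (1/4)·(7) + (1/4)·(39/5) + (1/4)·(4) = 149/20.

149/20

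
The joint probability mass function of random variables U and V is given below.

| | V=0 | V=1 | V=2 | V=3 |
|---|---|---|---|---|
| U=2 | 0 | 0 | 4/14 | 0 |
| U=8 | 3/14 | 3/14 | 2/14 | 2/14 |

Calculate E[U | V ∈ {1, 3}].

8

P(V ∈ {1, 3}) = 5/14.
Σ U·P over the event = 8·(3/14) + 8·(2/14) = 20/7.
E[U | V ∈ {1, 3}] = (20/7) / (5/14) = 8.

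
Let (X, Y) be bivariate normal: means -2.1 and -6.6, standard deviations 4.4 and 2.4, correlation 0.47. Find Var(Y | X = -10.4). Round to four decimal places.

For a bivariate normal, Var(Y | X=x) = σ_Y²(1 − ρ²).
Var(Y | X=-10.4) = (2.4)²·(1 − (0.47)²) = 5.76·0.7791 = 4.4876.

4.4876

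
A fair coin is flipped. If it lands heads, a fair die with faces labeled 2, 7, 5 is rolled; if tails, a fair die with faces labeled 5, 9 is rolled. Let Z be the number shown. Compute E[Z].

E[Z | heads] = (2+7+5)/3 = 14/3.
E[Z | tails] = (5+9)/2 = 7.
E[Z] = (1/2)·(14/3) + (1/2)·(7) = 35/6.

35/6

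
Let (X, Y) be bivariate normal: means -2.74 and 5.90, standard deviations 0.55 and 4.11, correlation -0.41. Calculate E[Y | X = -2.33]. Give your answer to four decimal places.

4.6438

The regression of Y on X has slope ρ·σ_Y/σ_X and passes through (μ_X, μ_Y).
E[Y | X=-2.33] = 5.90 + (-0.41)·(4.11/0.55)·(-2.33 − (-2.74)) = 5.90 + (-3.0638)·(0.41) = 4.6438.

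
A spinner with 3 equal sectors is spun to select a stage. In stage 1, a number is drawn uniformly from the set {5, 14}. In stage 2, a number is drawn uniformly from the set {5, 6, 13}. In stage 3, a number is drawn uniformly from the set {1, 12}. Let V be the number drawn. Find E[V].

E[V | stage 1] = (5+14)/2 = 19/2.
E[V | stage 2] = (5+6+13)/3 = 8.
E[V | stage 3] = (1+12)/2 = 13/2.
E[V] = (1/3)·(19/2) + (1/3)·(8) + (1/3)·(13/2) = 8.

8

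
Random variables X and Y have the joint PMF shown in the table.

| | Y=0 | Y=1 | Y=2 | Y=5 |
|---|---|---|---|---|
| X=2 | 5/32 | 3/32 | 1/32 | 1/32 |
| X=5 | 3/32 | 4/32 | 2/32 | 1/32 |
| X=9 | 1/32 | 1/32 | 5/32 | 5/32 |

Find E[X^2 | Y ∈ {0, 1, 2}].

828/25

P(Y ∈ {0, 1, 2}) = 25/32.
Summing X^2·P(X=x,Y=y) over the conditioning event gives 207/8.
E[X^2 | Y ∈ {0, 1, 2}] = (207/8) / (25/32) = 828/25.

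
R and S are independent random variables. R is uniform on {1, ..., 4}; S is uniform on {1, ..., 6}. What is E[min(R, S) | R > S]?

5/3

Outcomes with R > S: (2,1), (3,1), (3,2), (4,1), (4,2), (4,3), each with probability 1/24.
E[min(R, S) | R > S] = (1 + 1 + 2 + 1 + 2 + 3) / 6 = 5/3.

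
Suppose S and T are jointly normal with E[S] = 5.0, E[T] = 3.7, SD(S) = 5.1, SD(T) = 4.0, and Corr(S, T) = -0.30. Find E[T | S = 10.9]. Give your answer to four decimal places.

2.3118

The regression of T on S has slope ρ·σ_T/σ_S and passes through (μ_S, μ_T).
E[T | S=10.9] = 3.7 + (-0.30)·(4.0/5.1)·(10.9 − (5.0)) = 3.7 + (-0.23529)·(5.9) = 2.3118.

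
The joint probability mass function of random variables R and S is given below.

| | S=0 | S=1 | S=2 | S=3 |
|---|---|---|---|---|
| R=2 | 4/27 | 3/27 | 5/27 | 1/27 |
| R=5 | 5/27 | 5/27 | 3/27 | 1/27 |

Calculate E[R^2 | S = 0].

P(S = 0) = 1/3.
Summing R^2·P(R=x,S=y) over the conditioning event gives 47/9.
E[R^2 | S = 0] = (47/9) / (1/3) = 47/3.

47/3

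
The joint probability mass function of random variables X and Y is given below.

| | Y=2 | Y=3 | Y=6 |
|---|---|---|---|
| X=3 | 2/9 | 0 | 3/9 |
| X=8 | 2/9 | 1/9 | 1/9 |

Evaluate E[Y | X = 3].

P(X = 3) = 5/9.
Σ Y·P over the event = 2·(2/9) + 6·(3/9) = 22/9.
E[Y | X = 3] = (22/9) / (5/9) = 22/5.

22/5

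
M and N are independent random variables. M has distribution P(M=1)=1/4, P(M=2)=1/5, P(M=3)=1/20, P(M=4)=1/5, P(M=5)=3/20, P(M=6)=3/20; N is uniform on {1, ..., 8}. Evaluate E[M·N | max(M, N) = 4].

112/13

P(max(M, N) = 4) = 13/80.
Summing MN·P(x,y) over outcomes with max(M, N) = 4 gives 7/5.
E[M·N | max(M, N) = 4] = (7/5) / (13/80) = 112/13.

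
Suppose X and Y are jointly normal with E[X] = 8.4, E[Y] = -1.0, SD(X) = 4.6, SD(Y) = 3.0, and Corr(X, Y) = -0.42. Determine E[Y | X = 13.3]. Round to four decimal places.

E[Y | X=x] = μ_Y + ρ(σ_Y/σ_X)(x − μ_X) for jointly normal variables.
E[Y | X=13.3] = -1.0 + (-0.42)·(3.0/4.6)·(13.3 − (8.4)) = -1.0 + (-0.27391)·(4.9) = -2.3422.

-2.3422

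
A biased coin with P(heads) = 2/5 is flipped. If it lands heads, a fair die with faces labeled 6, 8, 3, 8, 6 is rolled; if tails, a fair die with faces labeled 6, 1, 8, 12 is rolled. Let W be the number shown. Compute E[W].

E[W | heads] = (6+8+3+8+6)/5 = 31/5.
E[W | tails] = (6+1+8+12)/4 = 27/4.
E[W] = (2/5)·(31/5) + (3/5)·(27/4) = 653/100.

653/100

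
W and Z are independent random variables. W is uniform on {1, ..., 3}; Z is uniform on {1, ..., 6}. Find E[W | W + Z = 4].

Outcomes with W + Z = 4: (1,3), (2,2), (3,1), each with probability 1/18.
E[W | W + Z = 4] = (1 + 2 + 3) / 3 = 2.

2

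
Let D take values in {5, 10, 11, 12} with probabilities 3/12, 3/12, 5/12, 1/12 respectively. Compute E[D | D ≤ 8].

5

P(D ≤ 8) = 1/4.
Σ over the event: 5·1/4 = 5/4.
E[D | D ≤ 8] = (5/4) / (1/4) = 5.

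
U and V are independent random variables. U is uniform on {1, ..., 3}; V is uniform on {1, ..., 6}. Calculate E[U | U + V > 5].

20/9

Outcomes with U + V > 5: (1,5), (1,6), (2,4), (2,5), (2,6), (3,3), (3,4), (3,5), (3,6), each with probability 1/18.
E[U | U + V > 5] = (1 + 1 + 2 + 2 + 2 + 3 + 3 + 3 + 3) / 9 = 20/9.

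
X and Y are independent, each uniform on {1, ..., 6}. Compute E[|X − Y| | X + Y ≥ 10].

1

Outcomes with X + Y ≥ 10: (4,6), (5,5), (5,6), (6,4), (6,5), (6,6), each with probability 1/36.
E[|X − Y| | X + Y ≥ 10] = (2 + 0 + 1 + 2 + 1 + 0) / 6 = 1.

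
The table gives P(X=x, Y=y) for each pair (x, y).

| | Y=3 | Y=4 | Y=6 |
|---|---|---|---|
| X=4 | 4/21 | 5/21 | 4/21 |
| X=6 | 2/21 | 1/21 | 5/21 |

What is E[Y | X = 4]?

56/13

P(X = 4) = 13/21.
Σ Y·P over the event = 3·(4/21) + 4·(5/21) + 6·(4/21) = 8/3.
E[Y | X = 4] = (8/3) / (13/21) = 56/13.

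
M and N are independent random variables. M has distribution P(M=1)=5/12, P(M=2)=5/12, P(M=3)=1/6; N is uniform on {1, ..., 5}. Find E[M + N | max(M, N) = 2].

10/3

P(max(M, N) = 2) = 1/4.
Summing (M+N)·P(x,y) over outcomes with max(M, N) = 2 gives 5/6.
E[M + N | max(M, N) = 2] = (5/6) / (1/4) = 10/3.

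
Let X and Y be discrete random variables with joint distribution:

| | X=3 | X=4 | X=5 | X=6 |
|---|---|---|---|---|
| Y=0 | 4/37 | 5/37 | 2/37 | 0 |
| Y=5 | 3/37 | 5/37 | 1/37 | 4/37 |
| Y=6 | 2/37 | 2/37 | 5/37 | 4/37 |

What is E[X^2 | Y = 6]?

319/13

P(Y = 6) = 13/37.
Σ X^2·P over the event = 9·(2/37) + 16·(2/37) + 25·(5/37) + 36·(4/37) = 319/37.
E[X^2 | Y = 6] = (319/37) / (13/37) = 319/13.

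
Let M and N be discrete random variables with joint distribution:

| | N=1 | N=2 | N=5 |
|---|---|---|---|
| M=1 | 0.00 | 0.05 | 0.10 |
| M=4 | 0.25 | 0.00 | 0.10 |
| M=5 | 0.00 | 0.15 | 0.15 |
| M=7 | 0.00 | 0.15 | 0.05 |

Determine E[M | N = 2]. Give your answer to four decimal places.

5.2857

P(N = 2) = 0.35.
Σ M·P over the event = 1·(0.05) + 5·(0.15) + 7·(0.15) = 1.85.
E[M | N = 2] = (1.85) / (0.35) = 5.2857.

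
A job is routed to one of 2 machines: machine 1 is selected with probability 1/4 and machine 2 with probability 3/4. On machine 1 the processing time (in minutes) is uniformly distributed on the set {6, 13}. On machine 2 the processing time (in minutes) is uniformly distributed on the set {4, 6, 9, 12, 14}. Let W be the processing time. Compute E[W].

E[W | machine 1] = (6+13)/2 = 19/2.
E[W | machine 2] = (4+6+9+12+14)/5 = 9.
E[W] = (1/4)·(19/2) + (3/4)·(9) = 73/8.

73/8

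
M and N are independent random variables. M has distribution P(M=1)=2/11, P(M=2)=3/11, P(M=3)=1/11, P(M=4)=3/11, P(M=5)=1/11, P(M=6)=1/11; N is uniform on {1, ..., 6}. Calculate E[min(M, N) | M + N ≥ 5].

139/53

P(M + N ≥ 5) = 53/66.
Summing min(M,N)·P(x,y) over outcomes with M + N ≥ 5 gives 139/66.
E[min(M, N) | M + N ≥ 5] = (139/66) / (53/66) = 139/53.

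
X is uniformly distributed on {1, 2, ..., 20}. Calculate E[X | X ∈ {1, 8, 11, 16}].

9

P(X ∈ {1, 8, 11, 16}) = 1/5.
Σ over the event: 1·1/20 + 8·1/20 + 11·1/20 + 16·1/20 = 9/5.
E[X | X ∈ {1, 8, 11, 16}] = (9/5) / (1/5) = 9.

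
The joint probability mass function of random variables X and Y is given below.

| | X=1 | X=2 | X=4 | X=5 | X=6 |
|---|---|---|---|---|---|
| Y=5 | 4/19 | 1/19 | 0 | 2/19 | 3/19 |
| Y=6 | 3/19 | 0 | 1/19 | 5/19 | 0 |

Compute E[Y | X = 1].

38/7

P(X = 1) = 7/19.
Summing Y·P(X=x,Y=y) over the conditioning event gives 2.
E[Y | X = 1] = (2) / (7/19) = 38/7.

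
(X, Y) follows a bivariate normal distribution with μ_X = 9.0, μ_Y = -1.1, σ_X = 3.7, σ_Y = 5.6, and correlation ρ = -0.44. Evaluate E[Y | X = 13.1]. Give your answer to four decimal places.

E[Y | X=x] = μ_Y + ρ(σ_Y/σ_X)(x − μ_X) for jointly normal variables.
E[Y | X=13.1] = -1.1 + (-0.44)·(5.6/3.7)·(13.1 − (9.0)) = -1.1 + (-0.66595)·(4.1) = -3.8304.

-3.8304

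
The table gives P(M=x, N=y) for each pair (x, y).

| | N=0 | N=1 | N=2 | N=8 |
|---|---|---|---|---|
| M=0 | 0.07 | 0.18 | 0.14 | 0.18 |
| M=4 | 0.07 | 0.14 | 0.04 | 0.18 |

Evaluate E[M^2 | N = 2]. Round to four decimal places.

P(N = 2) = 0.18.
Σ M^2·P over the event = 0·(0.14) + 16·(0.04) = 0.64.
E[M^2 | N = 2] = (0.64) / (0.18) = 3.5556.

3.5556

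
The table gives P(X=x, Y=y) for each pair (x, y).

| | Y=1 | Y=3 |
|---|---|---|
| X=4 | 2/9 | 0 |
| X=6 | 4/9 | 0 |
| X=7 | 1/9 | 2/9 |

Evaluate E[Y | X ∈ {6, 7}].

11/7

P(X ∈ {6, 7}) = 7/9.
Summing Y·P(X=x,Y=y) over the conditioning event gives 11/9.
E[Y | X ∈ {6, 7}] = (11/9) / (7/9) = 11/7.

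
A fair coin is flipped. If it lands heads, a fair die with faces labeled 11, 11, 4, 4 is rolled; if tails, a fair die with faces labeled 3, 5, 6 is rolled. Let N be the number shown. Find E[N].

E[N | heads] = (11+11+4+4)/4 = 15/2.
E[N | tails] = (3+5+6)/3 = 14/3.
E[N] = (1/2)·(15/2) + (1/2)·(14/3) = 73/12.

73/12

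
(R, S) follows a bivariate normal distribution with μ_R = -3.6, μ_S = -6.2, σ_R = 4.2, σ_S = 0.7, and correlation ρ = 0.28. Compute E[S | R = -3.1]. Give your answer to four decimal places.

For a bivariate normal, E[S | R=x] = μ_S + ρ·(σ_S/σ_R)·(x − μ_R).
E[S | R=-3.1] = -6.2 + (0.28)·(0.7/4.2)·(-3.1 − (-3.6)) = -6.2 + (0.046667)·(0.5) = -6.1767.

-6.1767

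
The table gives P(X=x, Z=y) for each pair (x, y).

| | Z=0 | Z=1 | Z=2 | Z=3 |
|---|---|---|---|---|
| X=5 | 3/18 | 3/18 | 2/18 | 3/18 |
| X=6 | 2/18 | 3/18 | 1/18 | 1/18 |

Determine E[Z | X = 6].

8/7

P(X = 6) = 7/18.
Σ Z·P over the event = 0·(2/18) + 1·(3/18) + 2·(1/18) + 3·(1/18) = 4/9.
E[Z | X = 6] = (4/9) / (7/18) = 8/7.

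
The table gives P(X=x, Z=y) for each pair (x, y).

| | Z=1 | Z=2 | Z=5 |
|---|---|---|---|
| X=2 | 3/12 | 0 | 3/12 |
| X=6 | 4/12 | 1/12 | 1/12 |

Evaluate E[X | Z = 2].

P(Z = 2) = 1/12.
Σ X·P over the event = 6·(1/12) = 1/2.
E[X | Z = 2] = (1/2) / (1/12) = 6.

6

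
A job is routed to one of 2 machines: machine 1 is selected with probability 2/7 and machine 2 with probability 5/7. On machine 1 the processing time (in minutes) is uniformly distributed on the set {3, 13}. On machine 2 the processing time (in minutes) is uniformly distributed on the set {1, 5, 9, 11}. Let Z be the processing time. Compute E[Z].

97/14

E[Z | machine 1] = (3+13)/2 = 8.
E[Z | machine 2] = (1+5+9+11)/4 = 13/2.
E[Z] = (2/7)·(8) + (5/7)·(13/2) = 97/14.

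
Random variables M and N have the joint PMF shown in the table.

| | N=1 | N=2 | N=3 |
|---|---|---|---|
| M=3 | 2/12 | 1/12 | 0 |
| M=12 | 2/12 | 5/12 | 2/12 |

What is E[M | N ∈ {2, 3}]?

87/8

P(N ∈ {2, 3}) = 2/3.
Σ M·P over the event = 3·(1/12) + 12·(5/12) + 12·(2/12) = 29/4.
E[M | N ∈ {2, 3}] = (29/4) / (2/3) = 87/8.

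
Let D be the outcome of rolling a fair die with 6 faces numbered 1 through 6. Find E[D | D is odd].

Given D is odd, D is equally likely to be any of {1, 3, 5}.
E[D | D is odd] = (1 + 3 + 5) / 3 = 3.

3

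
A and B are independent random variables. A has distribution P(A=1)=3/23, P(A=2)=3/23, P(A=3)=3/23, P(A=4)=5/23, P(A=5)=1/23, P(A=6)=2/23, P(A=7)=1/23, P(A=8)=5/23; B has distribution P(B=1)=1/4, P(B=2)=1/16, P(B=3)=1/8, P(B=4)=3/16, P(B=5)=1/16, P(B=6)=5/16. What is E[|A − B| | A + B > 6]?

P(A + B > 6) = 255/368.
Summing |A−B|·P(x,y) over outcomes with A + B > 6 gives 189/92.
E[|A − B| | A + B > 6] = (189/92) / (255/368) = 252/85.

252/85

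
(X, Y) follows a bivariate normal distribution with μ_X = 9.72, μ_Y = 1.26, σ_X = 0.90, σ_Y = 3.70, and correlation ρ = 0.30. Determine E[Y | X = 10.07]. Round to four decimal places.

1.6917

For a bivariate normal, E[Y | X=x] = μ_Y + ρ·(σ_Y/σ_X)·(x − μ_X).
E[Y | X=10.07] = 1.26 + (0.30)·(3.70/0.90)·(10.07 − (9.72)) = 1.26 + (1.2333)·(0.35) = 1.6917.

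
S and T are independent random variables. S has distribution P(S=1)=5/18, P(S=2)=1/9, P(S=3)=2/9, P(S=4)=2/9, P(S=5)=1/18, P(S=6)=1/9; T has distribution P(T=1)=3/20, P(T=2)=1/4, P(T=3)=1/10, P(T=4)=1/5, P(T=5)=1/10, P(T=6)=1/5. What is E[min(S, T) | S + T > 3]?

763/314

P(S + T > 3) = 157/180.
Summing min(S,T)·P(x,y) over outcomes with S + T > 3 gives 763/360.
E[min(S, T) | S + T > 3] = (763/360) / (157/180) = 763/314.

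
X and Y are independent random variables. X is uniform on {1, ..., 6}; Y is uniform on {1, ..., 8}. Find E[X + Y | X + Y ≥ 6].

172/19

P(X + Y ≥ 6) = 19/24.
Summing (X+Y)·P(x,y) over outcomes with X + Y ≥ 6 gives 43/6.
E[X + Y | X + Y ≥ 6] = (43/6) / (19/24) = 172/19.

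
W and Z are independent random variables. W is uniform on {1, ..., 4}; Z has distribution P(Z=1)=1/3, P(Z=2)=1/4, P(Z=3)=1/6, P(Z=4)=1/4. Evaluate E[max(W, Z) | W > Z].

13/4

P(W > Z) = 5/12.
Summing max(W,Z)·P(x,y) over outcomes with W > Z gives 65/48.
E[max(W, Z) | W > Z] = (65/48) / (5/12) = 13/4.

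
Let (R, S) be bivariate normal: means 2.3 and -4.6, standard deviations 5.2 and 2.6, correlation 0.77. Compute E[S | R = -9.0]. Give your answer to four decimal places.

The regression of S on R has slope ρ·σ_S/σ_R and passes through (μ_R, μ_S).
E[S | R=-9.0] = -4.6 + (0.77)·(2.6/5.2)·(-9.0 − (2.3)) = -4.6 + (0.385)·(-11.3) = -8.9505.

-8.9505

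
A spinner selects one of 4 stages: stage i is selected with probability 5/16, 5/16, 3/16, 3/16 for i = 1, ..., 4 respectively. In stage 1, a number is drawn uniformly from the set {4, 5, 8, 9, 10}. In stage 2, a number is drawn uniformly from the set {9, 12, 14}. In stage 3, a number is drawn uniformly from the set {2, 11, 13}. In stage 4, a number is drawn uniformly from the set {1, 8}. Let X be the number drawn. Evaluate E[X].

E[X | stage 1] = (4+5+8+9+10)/5 = 36/5.
E[X | stage 2] = (9+12+14)/3 = 35/3.
E[X | stage 3] = (2+11+13)/3 = 26/3.
E[X | stage 4] = (1+8)/2 = 9/2.
E[X] = (5/16)·(36/5) + (5/16)·(35/3) + (3/16)·(26/3) + (3/16)·(9/2) = 803/96.

803/96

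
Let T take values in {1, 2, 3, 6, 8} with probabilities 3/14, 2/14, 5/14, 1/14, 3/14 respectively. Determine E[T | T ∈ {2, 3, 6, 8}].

49/11

P(T ∈ {2, 3, 6, 8}) = 11/14.
Σ over the event: 2·1/7 + 3·5/14 + 6·1/14 + 8·3/14 = 7/2.
E[T | T ∈ {2, 3, 6, 8}] = (7/2) / (11/14) = 49/11.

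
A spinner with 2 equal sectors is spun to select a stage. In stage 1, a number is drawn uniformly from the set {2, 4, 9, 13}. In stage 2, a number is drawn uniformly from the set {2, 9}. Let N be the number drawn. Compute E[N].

E[N | stage 1] = (2+4+9+13)/4 = 7.
E[N | stage 2] = (2+9)/2 = 11/2.
By the law of total expectation,
E[N] = (1/2)·(7) + (1/2)·(11/2) = 25/4.

25/4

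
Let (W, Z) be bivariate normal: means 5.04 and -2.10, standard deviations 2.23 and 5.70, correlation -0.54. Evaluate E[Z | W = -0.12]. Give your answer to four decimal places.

E[Z | W=x] = μ_Z + ρ(σ_Z/σ_W)(x − μ_W) for jointly normal variables.
E[Z | W=-0.12] = -2.10 + (-0.54)·(5.70/2.23)·(-0.12 − (5.04)) = -2.10 + (-1.38027)·(-5.16) = 5.0222.

5.0222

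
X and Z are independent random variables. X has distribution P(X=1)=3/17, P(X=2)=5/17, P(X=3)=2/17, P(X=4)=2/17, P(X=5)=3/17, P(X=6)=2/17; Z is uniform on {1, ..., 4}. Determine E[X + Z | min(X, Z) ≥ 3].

145/18

P(min(X, Z) ≥ 3) = 9/34.
Summing (X+Z)·P(x,y) over outcomes with min(X, Z) ≥ 3 gives 145/68.
E[X + Z | min(X, Z) ≥ 3] = (145/68) / (9/34) = 145/18.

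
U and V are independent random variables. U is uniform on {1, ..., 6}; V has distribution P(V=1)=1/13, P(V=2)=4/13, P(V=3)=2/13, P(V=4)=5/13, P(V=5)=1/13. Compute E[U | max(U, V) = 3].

27/11

P(max(U, V) = 3) = 11/78.
Summing U·P(x,y) over outcomes with max(U, V) = 3 gives 9/26.
E[U | max(U, V) = 3] = (9/26) / (11/78) = 27/11.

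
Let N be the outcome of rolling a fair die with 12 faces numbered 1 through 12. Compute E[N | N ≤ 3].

Given N ≤ 3, N is equally likely to be any of {1, 2, 3}.
E[N | N ≤ 3] = (1 + 2 + 3) / 3 = 2.

2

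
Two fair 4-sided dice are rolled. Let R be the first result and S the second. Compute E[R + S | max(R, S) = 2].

P(max(R, S) = 2) = 3/16.
Summing (R+S)·P(x,y) over outcomes with max(R, S) = 2 gives 5/8.
E[R + S | max(R, S) = 2] = (5/8) / (3/16) = 10/3.

10/3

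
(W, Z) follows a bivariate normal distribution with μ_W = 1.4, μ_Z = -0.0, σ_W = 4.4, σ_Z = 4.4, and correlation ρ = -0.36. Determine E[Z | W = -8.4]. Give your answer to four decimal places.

E[Z | W=x] = μ_Z + ρ(σ_Z/σ_W)(x − μ_W) for jointly normal variables.
E[Z | W=-8.4] = -0.0 + (-0.36)·(4.4/4.4)·(-8.4 − (1.4)) = -0.0 + (-0.36)·(-9.8) = 3.5280.

3.5280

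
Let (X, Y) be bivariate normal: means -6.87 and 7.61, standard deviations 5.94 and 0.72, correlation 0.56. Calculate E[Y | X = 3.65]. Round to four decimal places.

8.3241

E[Y | X=x] = μ_Y + ρ(σ_Y/σ_X)(x − μ_X) for jointly normal variables.
E[Y | X=3.65] = 7.61 + (0.56)·(0.72/5.94)·(3.65 − (-6.87)) = 7.61 + (0.067879)·(10.52) = 8.3241.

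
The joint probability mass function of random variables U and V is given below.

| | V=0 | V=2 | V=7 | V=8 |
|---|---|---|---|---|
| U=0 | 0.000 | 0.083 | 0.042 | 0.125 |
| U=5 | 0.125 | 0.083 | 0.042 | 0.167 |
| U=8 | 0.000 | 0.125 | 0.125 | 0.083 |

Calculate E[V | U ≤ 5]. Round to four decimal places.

P(U ≤ 5) = 0.667.
Σ V·P over the event = 2·(0.083) + 7·(0.042) + 8·(0.125) + 0·(0.125) + 2·(0.083) + 7·(0.042) + 8·(0.167) = 3.256.
E[V | U ≤ 5] = (3.256) / (0.667) = 4.8816.

4.8816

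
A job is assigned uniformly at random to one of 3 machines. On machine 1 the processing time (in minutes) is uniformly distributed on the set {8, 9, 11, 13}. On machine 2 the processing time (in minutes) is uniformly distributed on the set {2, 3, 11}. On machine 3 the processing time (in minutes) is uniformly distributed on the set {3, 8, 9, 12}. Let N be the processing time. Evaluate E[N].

E[N | machine 1] = (8+9+11+13)/4 = 41/4.
E[N | machine 2] = (2+3+11)/3 = 16/3.
E[N | machine 3] = (3+8+9+12)/4 = 8.
By the law of total expectation,
E[N] = (1/3)·(41/4) + (1/3)·(16/3) + (1/3)·(8) = 283/36.

283/36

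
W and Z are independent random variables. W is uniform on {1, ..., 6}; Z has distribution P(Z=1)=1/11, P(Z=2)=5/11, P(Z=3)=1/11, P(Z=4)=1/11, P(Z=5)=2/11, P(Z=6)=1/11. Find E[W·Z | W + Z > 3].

P(W + Z > 3) = 59/66.
Summing WZ·P(x,y) over outcomes with W + Z > 3 gives 701/66.
E[W·Z | W + Z > 3] = (701/66) / (59/66) = 701/59.

701/59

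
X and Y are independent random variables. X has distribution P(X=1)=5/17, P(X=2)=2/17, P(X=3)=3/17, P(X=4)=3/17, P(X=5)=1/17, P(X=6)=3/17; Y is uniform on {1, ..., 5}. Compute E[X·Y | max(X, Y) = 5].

25/2

P(max(X, Y) = 5) = 18/85.
Summing XY·P(x,y) over outcomes with max(X, Y) = 5 gives 45/17.
E[X·Y | max(X, Y) = 5] = (45/17) / (18/85) = 25/2.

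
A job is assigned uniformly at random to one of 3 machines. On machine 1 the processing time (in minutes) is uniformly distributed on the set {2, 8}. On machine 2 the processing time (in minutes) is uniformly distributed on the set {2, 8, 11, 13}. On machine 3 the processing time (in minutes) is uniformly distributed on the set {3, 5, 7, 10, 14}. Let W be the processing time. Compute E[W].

E[W | machine 1] = (2+8)/2 = 5.
E[W | machine 2] = (2+8+11+13)/4 = 17/2.
E[W | machine 3] = (3+5+7+10+14)/5 = 39/5.
E[W] = (1/3)·(5) + (1/3)·(17/2) + (1/3)·(39/5) = 71/10.

71/10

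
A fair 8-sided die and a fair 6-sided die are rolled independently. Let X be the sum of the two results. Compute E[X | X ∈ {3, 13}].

P(X ∈ {3, 13}) = 1/12.
Σ over the event: 3·1/24 + 13·1/24 = 2/3.
E[X | X ∈ {3, 13}] = (2/3) / (1/12) = 8.

8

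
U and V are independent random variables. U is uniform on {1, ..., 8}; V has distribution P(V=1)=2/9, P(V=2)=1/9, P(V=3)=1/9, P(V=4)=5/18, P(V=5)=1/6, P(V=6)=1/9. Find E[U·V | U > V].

P(U > V) = 83/144.
Summing UV·P(x,y) over outcomes with U > V gives 163/16.
E[U·V | U > V] = (163/16) / (83/144) = 1467/83.

1467/83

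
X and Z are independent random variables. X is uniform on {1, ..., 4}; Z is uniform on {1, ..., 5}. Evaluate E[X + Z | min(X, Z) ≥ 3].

Outcomes with min(X, Z) ≥ 3: (3,3), (3,4), (3,5), (4,3), (4,4), (4,5), each with probability 1/20.
E[X + Z | min(X, Z) ≥ 3] = (6 + 7 + 8 + 7 + 8 + 9) / 6 = 15/2.

15/2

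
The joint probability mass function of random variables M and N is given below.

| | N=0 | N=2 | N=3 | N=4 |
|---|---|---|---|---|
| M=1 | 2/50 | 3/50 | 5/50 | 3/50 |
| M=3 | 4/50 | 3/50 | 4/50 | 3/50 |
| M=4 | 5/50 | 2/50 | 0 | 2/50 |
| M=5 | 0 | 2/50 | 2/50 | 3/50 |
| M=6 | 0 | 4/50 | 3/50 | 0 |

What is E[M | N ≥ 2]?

P(N ≥ 2) = 39/50.
Summing M·P(M=x,N=y) over the conditioning event gives 67/25.
E[M | N ≥ 2] = (67/25) / (39/50) = 134/39.

134/39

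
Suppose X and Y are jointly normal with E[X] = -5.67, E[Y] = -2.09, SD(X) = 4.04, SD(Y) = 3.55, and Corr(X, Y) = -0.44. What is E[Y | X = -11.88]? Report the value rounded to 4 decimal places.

E[Y | X=x] = μ_Y + ρ(σ_Y/σ_X)(x − μ_X) for jointly normal variables.
E[Y | X=-11.88] = -2.09 + (-0.44)·(3.55/4.04)·(-11.88 − (-5.67)) = -2.09 + (-0.38663)·(-6.21) = 0.3110.

0.3110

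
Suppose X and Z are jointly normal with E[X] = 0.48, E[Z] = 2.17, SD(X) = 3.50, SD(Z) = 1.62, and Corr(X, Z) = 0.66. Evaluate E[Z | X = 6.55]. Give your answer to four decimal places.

4.0243

For a bivariate normal, E[Z | X=x] = μ_Z + ρ·(σ_Z/σ_X)·(x − μ_X).
E[Z | X=6.55] = 2.17 + (0.66)·(1.62/3.50)·(6.55 − (0.48)) = 2.17 + (0.30549)·(6.07) = 4.0243.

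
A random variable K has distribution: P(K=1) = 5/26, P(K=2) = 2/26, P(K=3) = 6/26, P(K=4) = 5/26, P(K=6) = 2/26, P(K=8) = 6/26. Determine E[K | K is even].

P(K is even) = 15/26.
Σ over the event: 2·1/13 + 4·5/26 + 6·1/13 + 8·3/13 = 42/13.
E[K | K is even] = (42/13) / (15/26) = 28/5.

28/5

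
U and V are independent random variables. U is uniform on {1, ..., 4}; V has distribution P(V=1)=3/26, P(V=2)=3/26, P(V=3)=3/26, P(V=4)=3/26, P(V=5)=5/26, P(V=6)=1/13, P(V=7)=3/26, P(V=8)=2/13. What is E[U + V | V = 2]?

P(V = 2) = 3/26.
Summing (U+V)·P(x,y) over outcomes with V = 2 gives 27/52.
E[U + V | V = 2] = (27/52) / (3/26) = 9/2.

9/2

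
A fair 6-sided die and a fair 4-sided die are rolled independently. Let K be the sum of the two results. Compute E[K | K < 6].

4

P(K < 6) = 5/12.
Σ over the event: 2·1/24 + 3·1/12 + 4·1/8 + 5·1/6 = 5/3.
E[K | K < 6] = (5/3) / (5/12) = 4.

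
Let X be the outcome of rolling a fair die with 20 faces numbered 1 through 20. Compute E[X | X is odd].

10

Given X is odd, X is equally likely to be any of {1, 3, 5, 7, 9, 11, 13, 15, 17, 19}.
E[X | X is odd] = (1 + 3 + 5 + 7 + 9 + 11 + 13 + 15 + 17 + 19) / 10 = 10.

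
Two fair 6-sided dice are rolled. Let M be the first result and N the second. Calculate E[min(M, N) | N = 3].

5/2

Outcomes with N = 3: (1,3), (2,3), (3,3), (4,3), (5,3), (6,3), each with probability 1/36.
E[min(M, N) | N = 3] = (1 + 2 + 3 + 3 + 3 + 3) / 6 = 5/2.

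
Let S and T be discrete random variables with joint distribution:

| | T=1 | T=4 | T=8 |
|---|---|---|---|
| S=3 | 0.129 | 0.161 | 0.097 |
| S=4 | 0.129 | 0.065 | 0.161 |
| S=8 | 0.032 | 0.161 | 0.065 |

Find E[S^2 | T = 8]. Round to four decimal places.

P(T = 8) = 0.323.
Σ S^2·P over the event = 9·(0.097) + 16·(0.161) + 64·(0.065) = 7.609.
E[S^2 | T = 8] = (7.609) / (0.323) = 23.5573.

23.5573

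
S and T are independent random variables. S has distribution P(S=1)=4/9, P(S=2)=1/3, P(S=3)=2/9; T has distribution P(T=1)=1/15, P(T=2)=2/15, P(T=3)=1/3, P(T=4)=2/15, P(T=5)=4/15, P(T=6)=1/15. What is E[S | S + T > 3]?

37/20

P(S + T > 3) = 8/9.
Summing S·P(x,y) over outcomes with S + T > 3 gives 74/45.
E[S | S + T > 3] = (74/45) / (8/9) = 37/20.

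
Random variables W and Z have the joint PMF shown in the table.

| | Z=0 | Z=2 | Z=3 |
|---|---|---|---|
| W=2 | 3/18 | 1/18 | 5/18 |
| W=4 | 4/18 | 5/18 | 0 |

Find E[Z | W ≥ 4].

10/9

P(W ≥ 4) = 1/2.
Σ Z·P over the event = 0·(4/18) + 2·(5/18) = 5/9.
E[Z | W ≥ 4] = (5/9) / (1/2) = 10/9.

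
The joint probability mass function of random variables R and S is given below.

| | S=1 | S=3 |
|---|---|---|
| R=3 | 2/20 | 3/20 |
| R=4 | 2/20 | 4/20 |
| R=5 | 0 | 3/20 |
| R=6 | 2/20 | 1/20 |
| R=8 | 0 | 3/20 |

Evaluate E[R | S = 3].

5

P(S = 3) = 7/10.
Summing R·P(R=x,S=y) over the conditioning event gives 7/2.
E[R | S = 3] = (7/2) / (7/10) = 5.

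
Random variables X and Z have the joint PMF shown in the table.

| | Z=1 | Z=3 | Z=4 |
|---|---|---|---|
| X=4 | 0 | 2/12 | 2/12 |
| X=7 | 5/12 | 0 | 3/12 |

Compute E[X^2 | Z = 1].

P(Z = 1) = 5/12.
Σ X^2·P over the event = 49·(5/12) = 245/12.
E[X^2 | Z = 1] = (245/12) / (5/12) = 49.

49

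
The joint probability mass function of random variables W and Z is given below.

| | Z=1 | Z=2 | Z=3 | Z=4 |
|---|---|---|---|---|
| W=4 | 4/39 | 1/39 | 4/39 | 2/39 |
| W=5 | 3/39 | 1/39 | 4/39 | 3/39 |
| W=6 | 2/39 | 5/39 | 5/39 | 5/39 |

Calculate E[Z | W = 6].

47/17

P(W = 6) = 17/39.
Σ Z·P over the event = 1·(2/39) + 2·(5/39) + 3·(5/39) + 4·(5/39) = 47/39.
E[Z | W = 6] = (47/39) / (17/39) = 47/17.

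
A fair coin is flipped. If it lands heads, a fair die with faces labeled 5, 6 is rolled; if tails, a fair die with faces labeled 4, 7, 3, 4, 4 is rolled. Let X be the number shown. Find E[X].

99/20

E[X | heads] = (5+6)/2 = 11/2.
E[X | tails] = (4+7+3+4+4)/5 = 22/5.
By the law of total expectation,
E[X] = (1/2)·(11/2) + (1/2)·(22/5) = 99/20.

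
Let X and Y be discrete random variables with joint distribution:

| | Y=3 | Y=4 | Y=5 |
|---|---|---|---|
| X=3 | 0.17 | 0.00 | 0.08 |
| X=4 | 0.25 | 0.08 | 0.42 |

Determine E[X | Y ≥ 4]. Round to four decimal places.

3.8621

P(Y ≥ 4) = 0.58.
Σ X·P over the event = 3·(0.08) + 4·(0.08) + 4·(0.42) = 2.24.
E[X | Y ≥ 4] = (2.24) / (0.58) = 3.8621.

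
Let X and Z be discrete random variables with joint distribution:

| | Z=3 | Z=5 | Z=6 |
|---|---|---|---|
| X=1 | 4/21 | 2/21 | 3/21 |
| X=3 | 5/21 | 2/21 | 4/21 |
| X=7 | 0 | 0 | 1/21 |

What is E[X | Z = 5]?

P(Z = 5) = 4/21.
Σ X·P over the event = 1·(2/21) + 3·(2/21) = 8/21.
E[X | Z = 5] = (8/21) / (4/21) = 2.

2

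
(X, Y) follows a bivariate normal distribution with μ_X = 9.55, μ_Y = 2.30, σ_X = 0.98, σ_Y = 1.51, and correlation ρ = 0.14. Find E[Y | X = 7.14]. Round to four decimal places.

1.7801

For a bivariate normal, E[Y | X=x] = μ_Y + ρ·(σ_Y/σ_X)·(x − μ_X).
E[Y | X=7.14] = 2.30 + (0.14)·(1.51/0.98)·(7.14 − (9.55)) = 2.30 + (0.21571)·(-2.41) = 1.7801.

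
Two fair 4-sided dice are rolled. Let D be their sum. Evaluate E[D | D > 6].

22/3

P(D > 6) = 3/16.
Σ over the event: 7·1/8 + 8·1/16 = 11/8.
E[D | D > 6] = (11/8) / (3/16) = 22/3.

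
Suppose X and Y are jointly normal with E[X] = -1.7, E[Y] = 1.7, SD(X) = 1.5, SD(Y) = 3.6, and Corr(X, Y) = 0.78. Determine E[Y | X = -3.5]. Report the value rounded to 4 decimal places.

The regression of Y on X has slope ρ·σ_Y/σ_X and passes through (μ_X, μ_Y).
E[Y | X=-3.5] = 1.7 + (0.78)·(3.6/1.5)·(-3.5 − (-1.7)) = 1.7 + (1.872)·(-1.8) = -1.6696.

-1.6696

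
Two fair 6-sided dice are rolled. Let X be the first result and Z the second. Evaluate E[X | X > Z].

14/3

P(X > Z) = 5/12.
Summing X·P(x,y) over outcomes with X > Z gives 35/18.
E[X | X > Z] = (35/18) / (5/12) = 14/3.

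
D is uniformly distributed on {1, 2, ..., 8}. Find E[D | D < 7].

Given D < 7, D is equally likely to be any of {1, 2, 3, 4, 5, 6}.
E[D | D < 7] = (1 + 2 + 3 + 4 + 5 + 6) / 6 = 7/2.

7/2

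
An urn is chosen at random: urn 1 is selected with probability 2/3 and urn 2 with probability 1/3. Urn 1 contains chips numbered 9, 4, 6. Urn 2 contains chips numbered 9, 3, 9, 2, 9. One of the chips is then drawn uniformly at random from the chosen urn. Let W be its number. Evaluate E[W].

E[W | urn 1] = (9+4+6)/3 = 19/3.
E[W | urn 2] = (9+3+9+2+9)/5 = 32/5.
By the law of total expectation,
E[W] = (2/3)·(19/3) + (1/3)·(32/5) = 286/45.

286/45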